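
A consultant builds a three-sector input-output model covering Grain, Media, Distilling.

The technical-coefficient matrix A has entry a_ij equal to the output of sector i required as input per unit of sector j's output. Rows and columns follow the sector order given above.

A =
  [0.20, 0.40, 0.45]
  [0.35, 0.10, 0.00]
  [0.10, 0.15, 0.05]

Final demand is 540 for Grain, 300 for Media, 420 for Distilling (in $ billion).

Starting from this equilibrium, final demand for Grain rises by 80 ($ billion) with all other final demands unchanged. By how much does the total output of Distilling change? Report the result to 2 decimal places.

Δx_D = 23.41

I − A =
  [   0.80    -0.40    -0.45]
  [  -0.35     0.90     0.00]
  [  -0.10    -0.15     0.95]
Cofactors of I−A, C_ij = (−1)^(i+j)·(minor ij) (rows/columns in the sector order above):
  C_11 = (0.90)(0.95) − (0.00)(-0.15) = 0.8550
  C_12 = −[(-0.35)(0.95) − (0.00)(-0.10)] = 0.3325
  C_13 = (-0.35)(-0.15) − (0.90)(-0.10) = 0.1425
  C_21 = −[(-0.40)(0.95) − (-0.45)(-0.15)] = 0.4475
  C_22 = (0.80)(0.95) − (-0.45)(-0.10) = 0.7150
  C_23 = −[(0.80)(-0.15) − (-0.40)(-0.10)] = 0.1600
  C_31 = (-0.40)(0.00) − (-0.45)(0.90) = 0.4050
  C_32 = −[(0.80)(0.00) − (-0.45)(-0.35)] = 0.1575
  C_33 = (0.80)(0.90) − (-0.40)(-0.35) = 0.5800
det(I−A) = Σ_j (I−A)_1j·C_1j = (0.80)(0.8550) + (-0.40)(0.3325) + (-0.45)(0.1425) = 0.486875
adj(I−A) = Cᵀ =
  [ 0.8550   0.4475   0.4050]
  [ 0.3325   0.7150   0.1575]
  [ 0.1425   0.1600   0.5800]
(I − A)⁻¹ = adj(I−A) / det(I−A) ≈
  [   1.7561     0.9191     0.8318]
  [   0.6829     1.4685     0.3235]
  [   0.2927     0.3286     1.1913]
Δx = (I − A)⁻¹ Δd with Δd having +80 in the Grain component and 0 elsewhere.
So Δx_D = L_DG · (+80), where L_DG = adj(I−A)_DG / det(I−A) = 0.1425 / 0.486875.
Δx_D = 0.1425 × (+80) / 0.486875 = 11.40 / 0.486875 ≈ 23.41.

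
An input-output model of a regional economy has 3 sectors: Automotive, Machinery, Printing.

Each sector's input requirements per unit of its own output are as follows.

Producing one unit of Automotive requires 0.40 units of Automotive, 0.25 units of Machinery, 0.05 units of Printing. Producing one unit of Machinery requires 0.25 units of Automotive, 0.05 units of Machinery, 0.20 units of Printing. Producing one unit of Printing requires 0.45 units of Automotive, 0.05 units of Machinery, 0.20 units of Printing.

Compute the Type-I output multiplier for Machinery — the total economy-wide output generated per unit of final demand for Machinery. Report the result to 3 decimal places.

I − A =
  [   0.60    -0.25    -0.45]
  [  -0.25     0.95    -0.05]
  [  -0.05    -0.20     0.80]
Cofactors of I−A, C_ij = (−1)^(i+j)·(minor ij) (rows/columns in the sector order above):
  C_11 = (0.95)(0.80) − (-0.05)(-0.20) = 0.7500
  C_12 = −[(-0.25)(0.80) − (-0.05)(-0.05)] = 0.2025
  C_13 = (-0.25)(-0.20) − (0.95)(-0.05) = 0.0975
  C_21 = −[(-0.25)(0.80) − (-0.45)(-0.20)] = 0.2900
  C_22 = (0.60)(0.80) − (-0.45)(-0.05) = 0.4575
  C_23 = −[(0.60)(-0.20) − (-0.25)(-0.05)] = 0.1325
  C_31 = (-0.25)(-0.05) − (-0.45)(0.95) = 0.4400
  C_32 = −[(0.60)(-0.05) − (-0.45)(-0.25)] = 0.1425
  C_33 = (0.60)(0.95) − (-0.25)(-0.25) = 0.5075
det(I−A) = Σ_j (I−A)_1j·C_1j = (0.60)(0.7500) + (-0.25)(0.2025) + (-0.45)(0.0975) = 0.3555
adj(I−A) = Cᵀ =
  [ 0.7500   0.2900   0.4400]
  [ 0.2025   0.4575   0.1425]
  [ 0.0975   0.1325   0.5075]
(I − A)⁻¹ = adj(I−A) / det(I−A) ≈
  [   2.1097     0.8158     1.2377]
  [   0.5696     1.2869     0.4008]
  [   0.2743     0.3727     1.4276]
The output multiplier for sector j is the column-j sum of the Leontief inverse (I − A)⁻¹ = adj(I−A) / det(I−A).
Column 2 of adj(I−A): (0.2900, 0.4575, 0.1325); det(I−A) = 0.3555.
m_2 = (0.2900 + 0.4575 + 0.1325) / 0.3555 = 0.88 / 0.3555 ≈ 2.475.

m_2 = 2.475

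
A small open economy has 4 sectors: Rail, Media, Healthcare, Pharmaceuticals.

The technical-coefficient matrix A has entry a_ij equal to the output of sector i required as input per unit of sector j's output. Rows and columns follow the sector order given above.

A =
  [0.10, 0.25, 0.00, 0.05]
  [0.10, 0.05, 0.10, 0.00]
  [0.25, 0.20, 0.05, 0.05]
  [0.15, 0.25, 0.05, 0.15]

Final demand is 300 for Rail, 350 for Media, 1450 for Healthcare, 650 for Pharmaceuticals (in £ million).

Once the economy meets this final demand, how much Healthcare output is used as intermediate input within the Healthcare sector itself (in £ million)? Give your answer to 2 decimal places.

I − A =
  [   0.90    -0.25     0.00    -0.05]
  [  -0.10     0.95    -0.10     0.00]
  [  -0.25    -0.20     0.95    -0.05]
  [  -0.15    -0.25    -0.05     0.85]
Compute the cofactors C_ij = (−1)^(i+j)·(3×3 minor ij) of I−A; the adjugate is their transpose:
adj(I−A) = Cᵀ =
  [ 0.746500   0.213625   0.024875   0.045375]
  [ 0.102500   0.716750   0.076000   0.010500]
  [ 0.227250   0.220875   0.697125   0.054375]
  [ 0.175250   0.261500   0.067750   0.764250]
det(I−A) = Σ_j (I−A)_1j·C_1j = (0.90)(0.746500) + (-0.25)(0.102500) + (0.00)(0.227250) + (-0.05)(0.175250) = 0.6374625
(I − A)⁻¹ = adj(I−A) / det(I−A) ≈
  [   1.1710     0.3351     0.0390     0.0712]
  [   0.1608     1.1244     0.1192     0.0165]
  [   0.3565     0.3465     1.0936     0.0853]
  [   0.2749     0.4102     0.1063     1.1989]
First solve x = (I − A)⁻¹ d = adj(I−A)·d / det(I−A); in particular x_3 = (0.227250·300 + 0.220875·350 + 0.697125·1450 + 0.054375·650) / 0.6374625 = 1191.65625 / 0.6374625 ≈ 1869.3747.
Intermediate flow from 3 to 3: z_33 = a_33 · x_3 = 0.05 × 1191.65625 / 0.6374625 = 59.5828125 / 0.6374625 ≈ 93.47.

z_33 = 93.47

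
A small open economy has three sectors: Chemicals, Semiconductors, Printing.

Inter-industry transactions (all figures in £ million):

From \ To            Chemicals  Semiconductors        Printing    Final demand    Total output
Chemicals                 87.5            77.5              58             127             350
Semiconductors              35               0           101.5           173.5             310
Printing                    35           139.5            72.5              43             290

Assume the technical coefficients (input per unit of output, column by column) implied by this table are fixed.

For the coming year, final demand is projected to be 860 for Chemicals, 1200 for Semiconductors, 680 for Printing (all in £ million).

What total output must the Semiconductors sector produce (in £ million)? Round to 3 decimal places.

x_S = 2417.531

Technical coefficients a_ij = z_ij / X_j:
  a_CC = 87.5/350 = 0.25, a_SC = 35/350 = 0.10, a_PC = 35/350 = 0.10
  a_CS = 77.5/310 = 0.25, a_SS = 0/310 = 0.00, a_PS = 139.5/310 = 0.45
  a_CP = 58/290 = 0.20, a_SP = 101.5/290 = 0.35, a_PP = 72.5/290 = 0.25
I − A =
  [   0.75    -0.25    -0.20]
  [  -0.10     1.00    -0.35]
  [  -0.10    -0.45     0.75]
Cofactors of I−A, C_ij = (−1)^(i+j)·(minor ij) (rows/columns in the sector order above):
  C_11 = (1.00)(0.75) − (-0.35)(-0.45) = 0.5925
  C_12 = −[(-0.10)(0.75) − (-0.35)(-0.10)] = 0.1100
  C_13 = (-0.10)(-0.45) − (1.00)(-0.10) = 0.1450
  C_21 = −[(-0.25)(0.75) − (-0.20)(-0.45)] = 0.2775
  C_22 = (0.75)(0.75) − (-0.20)(-0.10) = 0.5425
  C_23 = −[(0.75)(-0.45) − (-0.25)(-0.10)] = 0.3625
  C_31 = (-0.25)(-0.35) − (-0.20)(1.00) = 0.2875
  C_32 = −[(0.75)(-0.35) − (-0.20)(-0.10)] = 0.2825
  C_33 = (0.75)(1.00) − (-0.25)(-0.10) = 0.7250
det(I−A) = Σ_j (I−A)_1j·C_1j = (0.75)(0.5925) + (-0.25)(0.1100) + (-0.20)(0.1450) = 0.387875
adj(I−A) = Cᵀ =
  [ 0.5925   0.2775   0.2875]
  [ 0.1100   0.5425   0.2825]
  [ 0.1450   0.3625   0.7250]
(I − A)⁻¹ = adj(I−A) / det(I−A) ≈
  [   1.5276     0.7154     0.7412]
  [   0.2836     1.3986     0.7283]
  [   0.3738     0.9346     1.8692]
x = (I − A)⁻¹ d = adj(I−A)·d / det(I−A), with det(I−A) = 0.387875:
  x_C = (0.5925·860 + 0.2775·1200 + 0.2875·680) / 0.387875 = 1038.05 / 0.387875 ≈ 2676.249
  x_S = (0.1100·860 + 0.5425·1200 + 0.2825·680) / 0.387875 = 937.70 / 0.387875 ≈ 2417.531
  x_P = (0.1450·860 + 0.3625·1200 + 0.7250·680) / 0.387875 = 1052.70 / 0.387875 ≈ 2714.019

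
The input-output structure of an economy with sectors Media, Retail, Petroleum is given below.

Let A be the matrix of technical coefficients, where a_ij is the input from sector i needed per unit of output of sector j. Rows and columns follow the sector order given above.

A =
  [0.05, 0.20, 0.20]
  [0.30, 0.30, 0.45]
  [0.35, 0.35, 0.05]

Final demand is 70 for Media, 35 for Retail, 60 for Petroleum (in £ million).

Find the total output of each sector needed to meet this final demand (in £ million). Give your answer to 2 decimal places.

x_M = 180.53, x_R = 276.13, x_P = 231.40

I − A =
  [   0.95    -0.20    -0.20]
  [  -0.30     0.70    -0.45]
  [  -0.35    -0.35     0.95]
Cofactors of I−A, C_ij = (−1)^(i+j)·(minor ij) (rows/columns in the sector order above):
  C_11 = (0.70)(0.95) − (-0.45)(-0.35) = 0.5075
  C_12 = −[(-0.30)(0.95) − (-0.45)(-0.35)] = 0.4425
  C_13 = (-0.30)(-0.35) − (0.70)(-0.35) = 0.3500
  C_21 = −[(-0.20)(0.95) − (-0.20)(-0.35)] = 0.2600
  C_22 = (0.95)(0.95) − (-0.20)(-0.35) = 0.8325
  C_23 = −[(0.95)(-0.35) − (-0.20)(-0.35)] = 0.4025
  C_31 = (-0.20)(-0.45) − (-0.20)(0.70) = 0.2300
  C_32 = −[(0.95)(-0.45) − (-0.20)(-0.30)] = 0.4875
  C_33 = (0.95)(0.70) − (-0.20)(-0.30) = 0.6050
det(I−A) = Σ_j (I−A)_1j·C_1j = (0.95)(0.5075) + (-0.20)(0.4425) + (-0.20)(0.3500) = 0.323625
adj(I−A) = Cᵀ =
  [ 0.5075   0.2600   0.2300]
  [ 0.4425   0.8325   0.4875]
  [ 0.3500   0.4025   0.6050]
(I − A)⁻¹ = adj(I−A) / det(I−A) ≈
  [   1.5682     0.8034     0.7107]
  [   1.3673     2.5724     1.5064]
  [   1.0815     1.2437     1.8694]
x = (I − A)⁻¹ d = adj(I−A)·d / det(I−A), with det(I−A) = 0.323625:
  x_M = (0.5075·70 + 0.2600·35 + 0.2300·60) / 0.323625 = 58.425 / 0.323625 ≈ 180.53
  x_R = (0.4425·70 + 0.8325·35 + 0.4875·60) / 0.323625 = 89.3625 / 0.323625 ≈ 276.13
  x_P = (0.3500·70 + 0.4025·35 + 0.6050·60) / 0.323625 = 74.8875 / 0.323625 ≈ 231.40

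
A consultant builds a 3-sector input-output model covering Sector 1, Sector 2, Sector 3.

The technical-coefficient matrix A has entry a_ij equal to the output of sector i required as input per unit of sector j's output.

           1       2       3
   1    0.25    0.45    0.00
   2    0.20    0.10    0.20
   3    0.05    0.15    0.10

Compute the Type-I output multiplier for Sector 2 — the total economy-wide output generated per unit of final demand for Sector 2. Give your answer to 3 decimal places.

I − A =
  [   0.75    -0.45     0.00]
  [  -0.20     0.90    -0.20]
  [  -0.05    -0.15     0.90]
Cofactors of I−A, C_ij = (−1)^(i+j)·(minor ij) (rows/columns in the sector order above):
  C_11 = (0.90)(0.90) − (-0.20)(-0.15) = 0.7800
  C_12 = −[(-0.20)(0.90) − (-0.20)(-0.05)] = 0.1900
  C_13 = (-0.20)(-0.15) − (0.90)(-0.05) = 0.0750
  C_21 = −[(-0.45)(0.90) − (0.00)(-0.15)] = 0.4050
  C_22 = (0.75)(0.90) − (0.00)(-0.05) = 0.6750
  C_23 = −[(0.75)(-0.15) − (-0.45)(-0.05)] = 0.1350
  C_31 = (-0.45)(-0.20) − (0.00)(0.90) = 0.0900
  C_32 = −[(0.75)(-0.20) − (0.00)(-0.20)] = 0.1500
  C_33 = (0.75)(0.90) − (-0.45)(-0.20) = 0.5850
det(I−A) = Σ_j (I−A)_1j·C_1j = (0.75)(0.7800) + (-0.45)(0.1900) + (0.00)(0.0750) = 0.4995
adj(I−A) = Cᵀ =
  [ 0.7800   0.4050   0.0900]
  [ 0.1900   0.6750   0.1500]
  [ 0.0750   0.1350   0.5850]
(I − A)⁻¹ = adj(I−A) / det(I−A) ≈
  [   1.5616     0.8108     0.1802]
  [   0.3804     1.3514     0.3003]
  [   0.1502     0.2703     1.1712]
The output multiplier for sector j is the column-j sum of the Leontief inverse (I − A)⁻¹ = adj(I−A) / det(I−A).
Column 2 of adj(I−A): (0.4050, 0.6750, 0.1350); det(I−A) = 0.4995.
m_2 = (0.4050 + 0.6750 + 0.1350) / 0.4995 = 1.215 / 0.4995 ≈ 2.432.

m_2 = 2.432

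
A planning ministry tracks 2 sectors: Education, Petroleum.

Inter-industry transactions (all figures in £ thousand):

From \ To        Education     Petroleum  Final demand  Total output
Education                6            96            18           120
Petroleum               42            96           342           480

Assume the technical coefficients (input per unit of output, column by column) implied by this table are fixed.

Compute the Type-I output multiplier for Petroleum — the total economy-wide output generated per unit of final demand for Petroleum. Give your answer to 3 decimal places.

Technical coefficients a_ij = z_ij / X_j:
  a_EE = 6/120 = 0.05, a_PE = 42/120 = 0.35
  a_EP = 96/480 = 0.20, a_PP = 96/480 = 0.20
I − A =
  [   0.95    -0.20]
  [  -0.35     0.80]
det(I−A) = (0.95)(0.80) − (-0.20)(-0.35) = 0.6900
adj(I−A) = [[0.80, 0.20], [0.35, 0.95]]
(I − A)⁻¹ = adj(I−A) / det(I−A) ≈
  [   1.1594     0.2899]
  [   0.5072     1.3768]
The output multiplier for sector j is the column-j sum of the Leontief inverse (I − A)⁻¹ = adj(I−A) / det(I−A).
Column P of adj(I−A): (0.20, 0.95); det(I−A) = 0.6900.
m_P = (0.20 + 0.95) / 0.6900 = 1.15 / 0.6900 ≈ 1.667.

m_P = 1.667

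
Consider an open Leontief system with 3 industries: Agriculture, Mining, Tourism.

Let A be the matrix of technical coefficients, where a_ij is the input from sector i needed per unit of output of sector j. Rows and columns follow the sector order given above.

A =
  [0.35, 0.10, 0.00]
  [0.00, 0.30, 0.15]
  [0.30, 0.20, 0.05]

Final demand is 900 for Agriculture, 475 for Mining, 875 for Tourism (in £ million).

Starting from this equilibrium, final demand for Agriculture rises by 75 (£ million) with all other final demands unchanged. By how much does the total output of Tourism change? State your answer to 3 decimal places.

I − A =
  [   0.65    -0.10     0.00]
  [   0.00     0.70    -0.15]
  [  -0.30    -0.20     0.95]
Cofactors of I−A, C_ij = (−1)^(i+j)·(minor ij) (rows/columns in the sector order above):
  C_11 = (0.70)(0.95) − (-0.15)(-0.20) = 0.6350
  C_12 = −[(0.00)(0.95) − (-0.15)(-0.30)] = 0.0450
  C_13 = (0.00)(-0.20) − (0.70)(-0.30) = 0.2100
  C_21 = −[(-0.10)(0.95) − (0.00)(-0.20)] = 0.0950
  C_22 = (0.65)(0.95) − (0.00)(-0.30) = 0.6175
  C_23 = −[(0.65)(-0.20) − (-0.10)(-0.30)] = 0.1600
  C_31 = (-0.10)(-0.15) − (0.00)(0.70) = 0.0150
  C_32 = −[(0.65)(-0.15) − (0.00)(0.00)] = 0.0975
  C_33 = (0.65)(0.70) − (-0.10)(0.00) = 0.4550
det(I−A) = Σ_j (I−A)_1j·C_1j = (0.65)(0.6350) + (-0.10)(0.0450) + (0.00)(0.2100) = 0.40825
adj(I−A) = Cᵀ =
  [ 0.6350   0.0950   0.0150]
  [ 0.0450   0.6175   0.0975]
  [ 0.2100   0.1600   0.4550]
(I − A)⁻¹ = adj(I−A) / det(I−A) ≈
  [   1.5554     0.2327     0.0367]
  [   0.1102     1.5126     0.2388]
  [   0.5144     0.3919     1.1145]
Δx = (I − A)⁻¹ Δd with Δd having +75 in the Agriculture component and 0 elsewhere.
So Δx_T = L_TA · (+75), where L_TA = adj(I−A)_TA / det(I−A) = 0.2100 / 0.40825.
Δx_T = 0.2100 × (+75) / 0.40825 = 15.75 / 0.40825 ≈ 38.579.

Δx_T = 38.579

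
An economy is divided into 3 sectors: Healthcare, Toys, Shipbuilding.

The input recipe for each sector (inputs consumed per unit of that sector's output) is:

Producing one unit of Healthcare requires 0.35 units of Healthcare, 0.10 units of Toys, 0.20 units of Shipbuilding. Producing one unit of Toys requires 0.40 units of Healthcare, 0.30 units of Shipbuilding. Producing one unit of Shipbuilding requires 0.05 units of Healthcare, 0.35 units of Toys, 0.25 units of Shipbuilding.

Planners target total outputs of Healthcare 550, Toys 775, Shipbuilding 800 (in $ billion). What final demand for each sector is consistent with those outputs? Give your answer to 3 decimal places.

I − A =
  [   0.65    -0.40    -0.05]
  [  -0.10     1.00    -0.35]
  [  -0.20    -0.30     0.75]
d = (I − A) x:
  d_1 = (+0.65)·550 + (-0.40)·775 + (-0.05)·800 = 7.500
  d_2 = (-0.10)·550 + (+1.00)·775 + (-0.35)·800 = 440.000
  d_3 = (-0.20)·550 + (-0.30)·775 + (+0.75)·800 = 257.500

d_1 = 7.500, d_2 = 440.000, d_3 = 257.500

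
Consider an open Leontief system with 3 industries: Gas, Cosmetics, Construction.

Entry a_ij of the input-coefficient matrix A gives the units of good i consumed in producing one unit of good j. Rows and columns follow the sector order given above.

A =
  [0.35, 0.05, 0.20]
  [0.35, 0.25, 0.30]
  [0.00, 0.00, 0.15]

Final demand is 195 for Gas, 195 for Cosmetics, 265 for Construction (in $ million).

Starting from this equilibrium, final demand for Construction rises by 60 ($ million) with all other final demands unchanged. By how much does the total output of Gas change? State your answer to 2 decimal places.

I − A =
  [   0.65    -0.05    -0.20]
  [  -0.35     0.75    -0.30]
  [   0.00     0.00     0.85]
Cofactors of I−A, C_ij = (−1)^(i+j)·(minor ij) (rows/columns in the sector order above):
  C_11 = (0.75)(0.85) − (-0.30)(0.00) = 0.6375
  C_12 = −[(-0.35)(0.85) − (-0.30)(0.00)] = 0.2975
  C_13 = (-0.35)(0.00) − (0.75)(0.00) = 0.0000
  C_21 = −[(-0.05)(0.85) − (-0.20)(0.00)] = 0.0425
  C_22 = (0.65)(0.85) − (-0.20)(0.00) = 0.5525
  C_23 = −[(0.65)(0.00) − (-0.05)(0.00)] = 0.0000
  C_31 = (-0.05)(-0.30) − (-0.20)(0.75) = 0.1650
  C_32 = −[(0.65)(-0.30) − (-0.20)(-0.35)] = 0.2650
  C_33 = (0.65)(0.75) − (-0.05)(-0.35) = 0.4700
det(I−A) = Σ_j (I−A)_1j·C_1j = (0.65)(0.6375) + (-0.05)(0.2975) + (-0.20)(0.0000) = 0.3995
adj(I−A) = Cᵀ =
  [ 0.6375   0.0425   0.1650]
  [ 0.2975   0.5525   0.2650]
  [ 0.0000   0.0000   0.4700]
(I − A)⁻¹ = adj(I−A) / det(I−A) ≈
  [   1.5957     0.1064     0.4130]
  [   0.7447     1.3830     0.6633]
  [   0.0000     0.0000     1.1765]
Δx = (I − A)⁻¹ Δd with Δd having +60 in the Construction component and 0 elsewhere.
So Δx_1 = L_13 · (+60), where L_13 = adj(I−A)_13 / det(I−A) = 0.1650 / 0.3995.
Δx_1 = 0.1650 × (+60) / 0.3995 = 9.90 / 0.3995 ≈ 24.78.

Δx_1 = 24.78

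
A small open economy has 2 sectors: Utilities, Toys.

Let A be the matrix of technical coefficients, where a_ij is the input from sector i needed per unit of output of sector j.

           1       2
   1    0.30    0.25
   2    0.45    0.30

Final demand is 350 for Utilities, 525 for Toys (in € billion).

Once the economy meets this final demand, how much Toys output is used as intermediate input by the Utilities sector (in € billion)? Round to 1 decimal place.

I − A =
  [   0.70    -0.25]
  [  -0.45     0.70]
det(I−A) = (0.70)(0.70) − (-0.25)(-0.45) = 0.3775
adj(I−A) = [[0.70, 0.25], [0.45, 0.70]]
(I − A)⁻¹ = adj(I−A) / det(I−A) ≈
  [   1.8543     0.6623]
  [   1.1921     1.8543]
First solve x = (I − A)⁻¹ d = adj(I−A)·d / det(I−A); in particular x_1 = (0.70·350 + 0.25·525) / 0.3775 = 376.25 / 0.3775 ≈ 996.689.
Intermediate flow from 2 to 1: z_21 = a_21 · x_1 = 0.45 × 376.25 / 0.3775 = 169.3125 / 0.3775 ≈ 448.5.

z_21 = 448.5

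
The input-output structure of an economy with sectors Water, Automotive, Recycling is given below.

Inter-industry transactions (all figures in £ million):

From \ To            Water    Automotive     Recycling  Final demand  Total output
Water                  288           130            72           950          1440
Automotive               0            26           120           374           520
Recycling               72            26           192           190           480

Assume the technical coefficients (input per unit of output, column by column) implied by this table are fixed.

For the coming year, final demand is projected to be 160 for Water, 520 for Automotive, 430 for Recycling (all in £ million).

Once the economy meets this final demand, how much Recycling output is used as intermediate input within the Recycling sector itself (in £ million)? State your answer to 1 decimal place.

Technical coefficients a_ij = z_ij / X_j:
  a_11 = 288/1440 = 0.20, a_21 = 0/1440 = 0.00, a_31 = 72/1440 = 0.05
  a_12 = 130/520 = 0.25, a_22 = 26/520 = 0.05, a_32 = 26/520 = 0.05
  a_13 = 72/480 = 0.15, a_23 = 120/480 = 0.25, a_33 = 192/480 = 0.40
I − A =
  [   0.80    -0.25    -0.15]
  [   0.00     0.95    -0.25]
  [  -0.05    -0.05     0.60]
Cofactors of I−A, C_ij = (−1)^(i+j)·(minor ij) (rows/columns in the sector order above):
  C_11 = (0.95)(0.60) − (-0.25)(-0.05) = 0.5575
  C_12 = −[(0.00)(0.60) − (-0.25)(-0.05)] = 0.0125
  C_13 = (0.00)(-0.05) − (0.95)(-0.05) = 0.0475
  C_21 = −[(-0.25)(0.60) − (-0.15)(-0.05)] = 0.1575
  C_22 = (0.80)(0.60) − (-0.15)(-0.05) = 0.4725
  C_23 = −[(0.80)(-0.05) − (-0.25)(-0.05)] = 0.0525
  C_31 = (-0.25)(-0.25) − (-0.15)(0.95) = 0.2050
  C_32 = −[(0.80)(-0.25) − (-0.15)(0.00)] = 0.2000
  C_33 = (0.80)(0.95) − (-0.25)(0.00) = 0.7600
det(I−A) = Σ_j (I−A)_1j·C_1j = (0.80)(0.5575) + (-0.25)(0.0125) + (-0.15)(0.0475) = 0.43575
adj(I−A) = Cᵀ =
  [ 0.5575   0.1575   0.2050]
  [ 0.0125   0.4725   0.2000]
  [ 0.0475   0.0525   0.7600]
(I − A)⁻¹ = adj(I−A) / det(I−A) ≈
  [   1.2794     0.3614     0.4705]
  [   0.0287     1.0843     0.4590]
  [   0.1090     0.1205     1.7441]
First solve x = (I − A)⁻¹ d = adj(I−A)·d / det(I−A); in particular x_3 = (0.0475·160 + 0.0525·520 + 0.7600·430) / 0.43575 = 361.70 / 0.43575 ≈ 830.063.
Intermediate flow from 3 to 3: z_33 = a_33 · x_3 = 0.40 × 361.70 / 0.43575 = 144.68 / 0.43575 ≈ 332.0.

z_33 = 332.0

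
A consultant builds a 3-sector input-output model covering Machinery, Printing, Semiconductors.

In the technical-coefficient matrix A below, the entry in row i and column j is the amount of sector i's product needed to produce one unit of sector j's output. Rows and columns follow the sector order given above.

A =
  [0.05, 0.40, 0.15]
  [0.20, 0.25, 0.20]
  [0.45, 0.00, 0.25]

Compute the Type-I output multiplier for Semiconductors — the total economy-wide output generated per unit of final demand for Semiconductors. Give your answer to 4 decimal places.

I − A =
  [   0.95    -0.40    -0.15]
  [  -0.20     0.75    -0.20]
  [  -0.45     0.00     0.75]
Cofactors of I−A, C_ij = (−1)^(i+j)·(minor ij) (rows/columns in the sector order above):
  C_11 = (0.75)(0.75) − (-0.20)(0.00) = 0.5625
  C_12 = −[(-0.20)(0.75) − (-0.20)(-0.45)] = 0.2400
  C_13 = (-0.20)(0.00) − (0.75)(-0.45) = 0.3375
  C_21 = −[(-0.40)(0.75) − (-0.15)(0.00)] = 0.3000
  C_22 = (0.95)(0.75) − (-0.15)(-0.45) = 0.6450
  C_23 = −[(0.95)(0.00) − (-0.40)(-0.45)] = 0.1800
  C_31 = (-0.40)(-0.20) − (-0.15)(0.75) = 0.1925
  C_32 = −[(0.95)(-0.20) − (-0.15)(-0.20)] = 0.2200
  C_33 = (0.95)(0.75) − (-0.40)(-0.20) = 0.6325
det(I−A) = Σ_j (I−A)_1j·C_1j = (0.95)(0.5625) + (-0.40)(0.2400) + (-0.15)(0.3375) = 0.38775
adj(I−A) = Cᵀ =
  [ 0.5625   0.3000   0.1925]
  [ 0.2400   0.6450   0.2200]
  [ 0.3375   0.1800   0.6325]
(I − A)⁻¹ = adj(I−A) / det(I−A) ≈
  [   1.45068     0.77369     0.49645]
  [   0.61896     1.66344     0.56738]
  [   0.87041     0.46422     1.63121]
The output multiplier for sector j is the column-j sum of the Leontief inverse (I − A)⁻¹ = adj(I−A) / det(I−A).
Column S of adj(I−A): (0.1925, 0.2200, 0.6325); det(I−A) = 0.38775.
m_S = (0.1925 + 0.2200 + 0.6325) / 0.38775 = 1.045 / 0.38775 ≈ 2.6950.

m_S = 2.6950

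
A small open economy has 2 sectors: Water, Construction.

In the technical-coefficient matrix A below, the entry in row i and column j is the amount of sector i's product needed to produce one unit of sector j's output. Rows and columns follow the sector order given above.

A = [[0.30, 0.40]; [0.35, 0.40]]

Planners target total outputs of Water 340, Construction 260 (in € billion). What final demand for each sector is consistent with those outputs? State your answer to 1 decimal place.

d_1 = 134.0, d_2 = 37.0

I − A =
  [   0.70    -0.40]
  [  -0.35     0.60]
d = (I − A) x:
  d_1 = (+0.70)·340 + (-0.40)·260 = 134.0
  d_2 = (-0.35)·340 + (+0.60)·260 = 37.0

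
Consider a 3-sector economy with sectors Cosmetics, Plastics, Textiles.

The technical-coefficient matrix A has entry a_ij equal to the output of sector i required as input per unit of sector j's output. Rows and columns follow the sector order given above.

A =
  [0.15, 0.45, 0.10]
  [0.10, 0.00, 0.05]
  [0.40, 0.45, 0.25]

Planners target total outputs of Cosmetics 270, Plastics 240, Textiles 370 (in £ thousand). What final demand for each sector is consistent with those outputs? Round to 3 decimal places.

I − A =
  [   0.85    -0.45    -0.10]
  [  -0.10     1.00    -0.05]
  [  -0.40    -0.45     0.75]
d = (I − A) x:
  d_1 = (+0.85)·270 + (-0.45)·240 + (-0.10)·370 = 84.500
  d_2 = (-0.10)·270 + (+1.00)·240 + (-0.05)·370 = 194.500
  d_3 = (-0.40)·270 + (-0.45)·240 + (+0.75)·370 = 61.500

d_1 = 84.500, d_2 = 194.500, d_3 = 61.500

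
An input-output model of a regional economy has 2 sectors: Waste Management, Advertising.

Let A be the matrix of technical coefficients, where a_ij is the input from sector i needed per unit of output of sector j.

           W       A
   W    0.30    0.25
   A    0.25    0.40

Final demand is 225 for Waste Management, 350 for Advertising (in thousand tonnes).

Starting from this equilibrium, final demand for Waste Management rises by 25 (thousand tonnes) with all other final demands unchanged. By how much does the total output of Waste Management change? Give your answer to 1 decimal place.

Δx_W = 42.0

I − A =
  [   0.70    -0.25]
  [  -0.25     0.60]
det(I−A) = (0.70)(0.60) − (-0.25)(-0.25) = 0.3575
adj(I−A) = [[0.60, 0.25], [0.25, 0.70]]
(I − A)⁻¹ = adj(I−A) / det(I−A) ≈
  [   1.6783     0.6993]
  [   0.6993     1.9580]
Δx = (I − A)⁻¹ Δd with Δd having +25 in the Waste Management component and 0 elsewhere.
So Δx_W = L_WW · (+25), where L_WW = adj(I−A)_WW / det(I−A) = 0.60 / 0.3575.
Δx_W = 0.60 × (+25) / 0.3575 = 15.00 / 0.3575 ≈ 42.0.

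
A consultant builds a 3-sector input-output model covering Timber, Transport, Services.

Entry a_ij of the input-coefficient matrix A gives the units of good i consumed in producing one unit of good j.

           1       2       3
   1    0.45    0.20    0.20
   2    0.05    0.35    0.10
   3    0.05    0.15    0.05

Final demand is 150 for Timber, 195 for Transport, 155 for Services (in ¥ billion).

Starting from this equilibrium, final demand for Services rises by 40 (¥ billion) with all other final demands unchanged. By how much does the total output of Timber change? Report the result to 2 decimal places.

I − A =
  [   0.55    -0.20    -0.20]
  [  -0.05     0.65    -0.10]
  [  -0.05    -0.15     0.95]
Cofactors of I−A, C_ij = (−1)^(i+j)·(minor ij) (rows/columns in the sector order above):
  C_11 = (0.65)(0.95) − (-0.10)(-0.15) = 0.6025
  C_12 = −[(-0.05)(0.95) − (-0.10)(-0.05)] = 0.0525
  C_13 = (-0.05)(-0.15) − (0.65)(-0.05) = 0.0400
  C_21 = −[(-0.20)(0.95) − (-0.20)(-0.15)] = 0.2200
  C_22 = (0.55)(0.95) − (-0.20)(-0.05) = 0.5125
  C_23 = −[(0.55)(-0.15) − (-0.20)(-0.05)] = 0.0925
  C_31 = (-0.20)(-0.10) − (-0.20)(0.65) = 0.1500
  C_32 = −[(0.55)(-0.10) − (-0.20)(-0.05)] = 0.0650
  C_33 = (0.55)(0.65) − (-0.20)(-0.05) = 0.3475
det(I−A) = Σ_j (I−A)_1j·C_1j = (0.55)(0.6025) + (-0.20)(0.0525) + (-0.20)(0.0400) = 0.312875
adj(I−A) = Cᵀ =
  [ 0.6025   0.2200   0.1500]
  [ 0.0525   0.5125   0.0650]
  [ 0.0400   0.0925   0.3475]
(I − A)⁻¹ = adj(I−A) / det(I−A) ≈
  [   1.9257     0.7032     0.4794]
  [   0.1678     1.6380     0.2078]
  [   0.1278     0.2956     1.1107]
Δx = (I − A)⁻¹ Δd with Δd having +40 in the Services component and 0 elsewhere.
So Δx_1 = L_13 · (+40), where L_13 = adj(I−A)_13 / det(I−A) = 0.1500 / 0.312875.
Δx_1 = 0.1500 × (+40) / 0.312875 = 6.00 / 0.312875 ≈ 19.18.

Δx_1 = 19.18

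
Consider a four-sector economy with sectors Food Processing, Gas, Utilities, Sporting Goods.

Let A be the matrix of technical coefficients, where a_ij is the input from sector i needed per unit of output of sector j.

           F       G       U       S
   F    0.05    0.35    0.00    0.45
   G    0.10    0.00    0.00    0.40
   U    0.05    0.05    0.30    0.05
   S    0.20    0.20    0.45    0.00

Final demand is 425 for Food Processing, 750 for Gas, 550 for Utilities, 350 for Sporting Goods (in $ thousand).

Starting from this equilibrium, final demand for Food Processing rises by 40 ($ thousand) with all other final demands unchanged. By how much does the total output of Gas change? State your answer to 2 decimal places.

Δx_G = 11.67

I − A =
  [   0.95    -0.35     0.00    -0.45]
  [  -0.10     1.00     0.00    -0.40]
  [  -0.05    -0.05     0.70    -0.05]
  [  -0.20    -0.20    -0.45     1.00]
Compute the cofactors C_ij = (−1)^(i+j)·(3×3 minor ij) of I−A; the adjugate is their transpose:
adj(I−A) = Cᵀ =
  [ 0.61250   0.31025   0.26550   0.41300]
  [ 0.13275   0.57050   0.19125   0.29750]
  [ 0.06600   0.07800   0.71200   0.09650]
  [ 0.17875   0.21125   0.41175   0.64050]
det(I−A) = Σ_j (I−A)_1j·C_1j = (0.95)(0.61250) + (-0.35)(0.13275) + (0.00)(0.06600) + (-0.45)(0.17875) = 0.454975
(I − A)⁻¹ = adj(I−A) / det(I−A) ≈
  [   1.3462     0.6819     0.5835     0.9077]
  [   0.2918     1.2539     0.4204     0.6539]
  [   0.1451     0.1714     1.5649     0.2121]
  [   0.3929     0.4643     0.9050     1.4078]
Δx = (I − A)⁻¹ Δd with Δd having +40 in the Food Processing component and 0 elsewhere.
So Δx_G = L_GF · (+40), where L_GF = adj(I−A)_GF / det(I−A) = 0.13275 / 0.454975.
Δx_G = 0.13275 × (+40) / 0.454975 = 5.31 / 0.454975 ≈ 11.67.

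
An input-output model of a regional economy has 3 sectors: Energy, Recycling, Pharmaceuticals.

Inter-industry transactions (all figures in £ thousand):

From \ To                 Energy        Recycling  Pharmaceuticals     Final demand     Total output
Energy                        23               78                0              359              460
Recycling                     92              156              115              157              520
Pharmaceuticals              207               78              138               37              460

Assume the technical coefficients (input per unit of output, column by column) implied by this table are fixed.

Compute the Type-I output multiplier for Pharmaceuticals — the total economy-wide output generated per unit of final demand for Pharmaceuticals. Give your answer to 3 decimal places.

m_3 = 2.321

Technical coefficients a_ij = z_ij / X_j:
  a_11 = 23/460 = 0.05, a_21 = 92/460 = 0.20, a_31 = 207/460 = 0.45
  a_12 = 78/520 = 0.15, a_22 = 156/520 = 0.30, a_32 = 78/520 = 0.15
  a_13 = 0/460 = 0.00, a_23 = 115/460 = 0.25, a_33 = 138/460 = 0.30
I − A =
  [   0.95    -0.15     0.00]
  [  -0.20     0.70    -0.25]
  [  -0.45    -0.15     0.70]
Cofactors of I−A, C_ij = (−1)^(i+j)·(minor ij) (rows/columns in the sector order above):
  C_11 = (0.70)(0.70) − (-0.25)(-0.15) = 0.4525
  C_12 = −[(-0.20)(0.70) − (-0.25)(-0.45)] = 0.2525
  C_13 = (-0.20)(-0.15) − (0.70)(-0.45) = 0.3450
  C_21 = −[(-0.15)(0.70) − (0.00)(-0.15)] = 0.1050
  C_22 = (0.95)(0.70) − (0.00)(-0.45) = 0.6650
  C_23 = −[(0.95)(-0.15) − (-0.15)(-0.45)] = 0.2100
  C_31 = (-0.15)(-0.25) − (0.00)(0.70) = 0.0375
  C_32 = −[(0.95)(-0.25) − (0.00)(-0.20)] = 0.2375
  C_33 = (0.95)(0.70) − (-0.15)(-0.20) = 0.6350
det(I−A) = Σ_j (I−A)_1j·C_1j = (0.95)(0.4525) + (-0.15)(0.2525) + (0.00)(0.3450) = 0.3920
adj(I−A) = Cᵀ =
  [ 0.4525   0.1050   0.0375]
  [ 0.2525   0.6650   0.2375]
  [ 0.3450   0.2100   0.6350]
(I − A)⁻¹ = adj(I−A) / det(I−A) ≈
  [   1.1543     0.2679     0.0957]
  [   0.6441     1.6964     0.6059]
  [   0.8801     0.5357     1.6199]
The output multiplier for sector j is the column-j sum of the Leontief inverse (I − A)⁻¹ = adj(I−A) / det(I−A).
Column 3 of adj(I−A): (0.0375, 0.2375, 0.6350); det(I−A) = 0.3920.
m_3 = (0.0375 + 0.2375 + 0.6350) / 0.3920 = 0.91 / 0.3920 ≈ 2.321.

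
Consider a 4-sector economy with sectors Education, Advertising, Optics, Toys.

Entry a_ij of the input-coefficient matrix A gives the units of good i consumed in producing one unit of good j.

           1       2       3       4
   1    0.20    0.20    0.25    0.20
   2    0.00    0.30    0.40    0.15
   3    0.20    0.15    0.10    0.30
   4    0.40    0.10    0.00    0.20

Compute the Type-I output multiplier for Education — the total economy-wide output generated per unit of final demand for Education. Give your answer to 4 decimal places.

I − A =
  [   0.80    -0.20    -0.25    -0.20]
  [   0.00     0.70    -0.40    -0.15]
  [  -0.20    -0.15     0.90    -0.30]
  [  -0.40    -0.10     0.00     0.80]
Compute the cofactors C_ij = (−1)^(i+j)·(3×3 minor ij) of I−A; the adjugate is their transpose:
adj(I−A) = Cᵀ =
  [ 0.430500   0.199500   0.208250   0.223125]
  [ 0.166000   0.434000   0.239000   0.212500]
  [ 0.202000   0.168000   0.368000   0.220000]
  [ 0.236000   0.154000   0.134000   0.405000]
det(I−A) = Σ_j (I−A)_1j·C_1j = (0.80)(0.430500) + (-0.20)(0.166000) + (-0.25)(0.202000) + (-0.20)(0.236000) = 0.2135
(I − A)⁻¹ = adj(I−A) / det(I−A) ≈
  [   2.01639     0.93443     0.97541     1.04508]
  [   0.77752     2.03279     1.11944     0.99532]
  [   0.94614     0.78689     1.72365     1.03044]
  [   1.10539     0.72131     0.62763     1.89696]
The output multiplier for sector j is the column-j sum of the Leontief inverse (I − A)⁻¹ = adj(I−A) / det(I−A).
Column 1 of adj(I−A): (0.430500, 0.166000, 0.202000, 0.236000); det(I−A) = 0.2135.
m_1 = (0.430500 + 0.166000 + 0.202000 + 0.236000) / 0.2135 = 1.0345 / 0.2135 ≈ 4.8454.

m_1 = 4.8454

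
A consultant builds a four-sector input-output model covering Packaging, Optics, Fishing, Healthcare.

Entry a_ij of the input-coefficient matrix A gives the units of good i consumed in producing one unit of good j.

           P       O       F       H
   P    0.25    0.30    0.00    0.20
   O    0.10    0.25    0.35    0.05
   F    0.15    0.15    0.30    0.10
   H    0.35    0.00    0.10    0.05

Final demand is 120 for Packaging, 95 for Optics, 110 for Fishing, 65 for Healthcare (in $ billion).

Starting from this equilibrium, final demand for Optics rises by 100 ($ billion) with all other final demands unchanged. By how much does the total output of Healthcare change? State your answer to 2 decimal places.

Δx_H = 35.32

I − A =
  [   0.75    -0.30     0.00    -0.20]
  [  -0.10     0.75    -0.35    -0.05]
  [  -0.15    -0.15     0.70    -0.10]
  [  -0.35     0.00    -0.10     0.95]
Compute the cofactors C_ij = (−1)^(i+j)·(3×3 minor ij) of I−A; the adjugate is their transpose:
adj(I−A) = Cᵀ =
  [ 0.440625   0.199500   0.116250   0.115500]
  [ 0.140625   0.439250   0.230625   0.077000]
  [ 0.150000   0.149625   0.448125   0.086625]
  [ 0.178125   0.089250   0.090000   0.317625]
det(I−A) = Σ_j (I−A)_1j·C_1j = (0.75)(0.440625) + (-0.30)(0.140625) + (0.00)(0.150000) + (-0.20)(0.178125) = 0.25265625
(I − A)⁻¹ = adj(I−A) / det(I−A) ≈
  [   1.7440     0.7896     0.4601     0.4571]
  [   0.5566     1.7385     0.9128     0.3048]
  [   0.5937     0.5922     1.7737     0.3429]
  [   0.7050     0.3532     0.3562     1.2571]
Δx = (I − A)⁻¹ Δd with Δd having +100 in the Optics component and 0 elsewhere.
So Δx_H = L_HO · (+100), where L_HO = adj(I−A)_HO / det(I−A) = 0.089250 / 0.25265625.
Δx_H = 0.089250 × (+100) / 0.25265625 = 8.925 / 0.25265625 ≈ 35.32.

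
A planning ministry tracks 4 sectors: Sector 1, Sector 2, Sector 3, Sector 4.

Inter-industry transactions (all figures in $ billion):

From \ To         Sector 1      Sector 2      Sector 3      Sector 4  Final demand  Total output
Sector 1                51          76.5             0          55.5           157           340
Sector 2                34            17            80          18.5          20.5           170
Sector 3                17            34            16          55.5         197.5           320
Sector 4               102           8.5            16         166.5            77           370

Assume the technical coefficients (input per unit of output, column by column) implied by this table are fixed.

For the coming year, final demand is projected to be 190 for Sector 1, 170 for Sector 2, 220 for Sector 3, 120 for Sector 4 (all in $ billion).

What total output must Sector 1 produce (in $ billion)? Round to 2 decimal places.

Technical coefficients a_ij = z_ij / X_j:
  a_11 = 51/340 = 0.15, a_21 = 34/340 = 0.10, a_31 = 17/340 = 0.05, a_41 = 102/340 = 0.30
  a_12 = 76.5/170 = 0.45, a_22 = 17/170 = 0.10, a_32 = 34/170 = 0.20, a_42 = 8.5/170 = 0.05
  a_13 = 0/320 = 0.00, a_23 = 80/320 = 0.25, a_33 = 16/320 = 0.05, a_43 = 16/320 = 0.05
  a_14 = 55.5/370 = 0.15, a_24 = 18.5/370 = 0.05, a_34 = 55.5/370 = 0.15, a_44 = 166.5/370 = 0.45
I − A =
  [   0.85    -0.45     0.00    -0.15]
  [  -0.10     0.90    -0.25    -0.05]
  [  -0.05    -0.20     0.95    -0.15]
  [  -0.30    -0.05    -0.05     0.55]
Compute the cofactors C_ij = (−1)^(i+j)·(3×3 minor ij) of I−A; the adjugate is their transpose:
adj(I−A) = Cᵀ =
  [ 0.431250   0.240375   0.071625   0.159000]
  [ 0.084000   0.394625   0.108500   0.088375]
  [ 0.079875   0.123875   0.345875   0.127375]
  [ 0.250125   0.178250   0.080375   0.635875]
det(I−A) = Σ_j (I−A)_1j·C_1j = (0.85)(0.431250) + (-0.45)(0.084000) + (0.00)(0.079875) + (-0.15)(0.250125) = 0.29124375
(I − A)⁻¹ = adj(I−A) / det(I−A) ≈
  [   1.4807     0.8253     0.2459     0.5459]
  [   0.2884     1.3550     0.3725     0.3034]
  [   0.2743     0.4253     1.1876     0.4373]
  [   0.8588     0.6120     0.2760     2.1833]
x = (I − A)⁻¹ d = adj(I−A)·d / det(I−A), with det(I−A) = 0.29124375:
  x_1 = (0.431250·190 + 0.240375·170 + 0.071625·220 + 0.159000·120) / 0.29124375 = 157.63875 / 0.29124375 ≈ 541.26
  x_2 = (0.084000·190 + 0.394625·170 + 0.108500·220 + 0.088375·120) / 0.29124375 = 117.52125 / 0.29124375 ≈ 403.52
  x_3 = (0.079875·190 + 0.123875·170 + 0.345875·220 + 0.127375·120) / 0.29124375 = 127.6125 / 0.29124375 ≈ 438.16
  x_4 = (0.250125·190 + 0.178250·170 + 0.080375·220 + 0.635875·120) / 0.29124375 = 171.81375 / 0.29124375 ≈ 589.93

x_1 = 541.26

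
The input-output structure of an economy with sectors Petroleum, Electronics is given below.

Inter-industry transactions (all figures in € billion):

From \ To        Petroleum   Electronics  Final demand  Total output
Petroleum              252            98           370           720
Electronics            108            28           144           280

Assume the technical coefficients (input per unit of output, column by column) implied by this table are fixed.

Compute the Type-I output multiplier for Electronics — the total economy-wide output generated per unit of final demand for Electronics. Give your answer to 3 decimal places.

m_2 = 1.878

Technical coefficients a_ij = z_ij / X_j:
  a_11 = 252/720 = 0.35, a_21 = 108/720 = 0.15
  a_12 = 98/280 = 0.35, a_22 = 28/280 = 0.10
I − A =
  [   0.65    -0.35]
  [  -0.15     0.90]
det(I−A) = (0.65)(0.90) − (-0.35)(-0.15) = 0.5325
adj(I−A) = [[0.90, 0.35], [0.15, 0.65]]
(I − A)⁻¹ = adj(I−A) / det(I−A) ≈
  [   1.6901     0.6573]
  [   0.2817     1.2207]
The output multiplier for sector j is the column-j sum of the Leontief inverse (I − A)⁻¹ = adj(I−A) / det(I−A).
Column 2 of adj(I−A): (0.35, 0.65); det(I−A) = 0.5325.
m_2 = (0.35 + 0.65) / 0.5325 = 1.00 / 0.5325 ≈ 1.878.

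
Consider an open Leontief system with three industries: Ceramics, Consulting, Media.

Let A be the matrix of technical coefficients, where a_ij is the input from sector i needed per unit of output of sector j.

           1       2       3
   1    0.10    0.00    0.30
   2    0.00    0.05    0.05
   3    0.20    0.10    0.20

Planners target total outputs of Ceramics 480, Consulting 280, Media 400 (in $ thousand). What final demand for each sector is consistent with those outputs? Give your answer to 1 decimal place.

I − A =
  [   0.90     0.00    -0.30]
  [   0.00     0.95    -0.05]
  [  -0.20    -0.10     0.80]
d = (I − A) x:
  d_1 = (+0.90)·480 + (+0.00)·280 + (-0.30)·400 = 312.0
  d_2 = (+0.00)·480 + (+0.95)·280 + (-0.05)·400 = 246.0
  d_3 = (-0.20)·480 + (-0.10)·280 + (+0.80)·400 = 196.0

d_1 = 312.0, d_2 = 246.0, d_3 = 196.0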